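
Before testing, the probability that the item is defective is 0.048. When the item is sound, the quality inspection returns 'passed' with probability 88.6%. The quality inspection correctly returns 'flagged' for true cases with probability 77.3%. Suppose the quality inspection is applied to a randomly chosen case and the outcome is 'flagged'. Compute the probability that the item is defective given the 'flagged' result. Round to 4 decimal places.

P(H | E) ≈ 0.2548

Let H be the event that the item is defective. P(H) = 0.048, so P(¬H) = 0.952. With E the 'flagged' result, P(E|H) = 0.773 and P(E|¬H) = 0.114.
P(E) = 0.773·0.048 + 0.114·0.952 = 0.037104 + 0.10853 = 0.14563.
By Bayes' theorem, P(H|E) = 0.037104 / 0.14563 = 0.2548.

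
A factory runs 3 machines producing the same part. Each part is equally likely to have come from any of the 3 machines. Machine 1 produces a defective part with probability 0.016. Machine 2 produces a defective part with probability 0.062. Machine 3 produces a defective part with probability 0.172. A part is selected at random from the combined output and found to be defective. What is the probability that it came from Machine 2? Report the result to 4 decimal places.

Posterior probability ≈ 0.2480

Tabulate prior·likelihood by source: [1] prior 0.333333, lik 0.016, product 0.005333; [2] prior 0.333333, lik 0.062, product 0.02067; [3] prior 0.333333, lik 0.172, product 0.05733.
Normalizing constant = 0.083333; the posterior for Machine 2 is its product over the sum, 0.02067/0.083333 = 0.2480.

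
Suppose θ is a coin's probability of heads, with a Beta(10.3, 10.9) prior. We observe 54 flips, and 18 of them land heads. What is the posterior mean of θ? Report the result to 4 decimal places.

Posterior mean ≈ 0.3763

The binomial likelihood is conjugate to the Beta prior: with 18 successes and 36 failures, the posterior is Beta(10.3+18, 10.9+36) = Beta(28.3, 46.9).
E[θ | data] = 28.3/(28.3+46.9) = 0.3763.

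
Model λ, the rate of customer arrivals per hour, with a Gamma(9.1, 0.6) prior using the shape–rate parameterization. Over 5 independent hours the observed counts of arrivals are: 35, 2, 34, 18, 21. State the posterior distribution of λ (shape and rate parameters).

Posterior: Gamma(shape=119.1, rate=5.6)

Total count ∑xᵢ = 110 over n = 5 hours.
Gamma is conjugate to the Poisson likelihood: posterior is Gamma(shape = 9.1+110 = 119.1, rate = 0.6+5 = 5.6).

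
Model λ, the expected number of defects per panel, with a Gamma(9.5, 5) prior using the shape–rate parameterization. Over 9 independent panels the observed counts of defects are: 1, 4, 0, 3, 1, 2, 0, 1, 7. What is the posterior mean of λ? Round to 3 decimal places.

Posterior mean ≈ 2.036

The Poisson likelihood adds the total count to the shape and the number of exposure periods to the rate. Here ∑xᵢ = 19 and n = 9, so shape 9.5→28.5 and rate 5→14.
Posterior mean = shape/rate = 28.5/14 = 2.036.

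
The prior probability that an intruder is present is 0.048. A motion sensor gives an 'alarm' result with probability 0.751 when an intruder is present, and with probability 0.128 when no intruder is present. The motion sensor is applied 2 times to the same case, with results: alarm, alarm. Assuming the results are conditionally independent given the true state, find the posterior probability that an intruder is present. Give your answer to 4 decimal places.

With H the event that an intruder is present, the joint likelihood of the observed sequence is P(data|H) = 0.751·0.751 = 0.56400 and P(data|¬H) = 0.128·0.128 = 0.016384.
Bayes: P(H|data) = 0.048·0.56400 / (0.048·0.56400 + 0.952·0.016384) = 0.027072/0.042670 = 0.6345.

Posterior P(H) ≈ 0.6345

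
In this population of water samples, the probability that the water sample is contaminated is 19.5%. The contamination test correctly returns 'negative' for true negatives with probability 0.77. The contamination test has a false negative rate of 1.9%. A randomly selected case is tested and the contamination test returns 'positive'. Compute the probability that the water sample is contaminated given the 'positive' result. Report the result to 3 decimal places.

P(H | E) ≈ 0.508

Write H for 'the water sample is contaminated'. Prior odds H:¬H = 0.195/0.805 = 0.24224. For the 'positive' outcome, the likelihood ratio is 0.981/0.23 = 4.2652.
Posterior odds = 0.24224 × 4.2652 = 1.0332, so P(H|E) = 1.0332/(1+1.0332) = 0.508.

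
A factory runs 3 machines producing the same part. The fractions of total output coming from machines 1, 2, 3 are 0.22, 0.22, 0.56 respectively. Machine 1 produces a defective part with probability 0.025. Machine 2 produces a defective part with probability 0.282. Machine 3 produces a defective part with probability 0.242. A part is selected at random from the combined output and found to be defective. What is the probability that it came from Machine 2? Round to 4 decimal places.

Tabulate prior·likelihood by source: [1] prior 0.22, lik 0.025, product 0.005500; [2] prior 0.22, lik 0.282, product 0.06204; [3] prior 0.56, lik 0.242, product 0.1355.
Normalizing constant = 0.20306; the posterior for Machine 2 is its product over the sum, 0.06204/0.20306 = 0.3055.

Posterior probability ≈ 0.3055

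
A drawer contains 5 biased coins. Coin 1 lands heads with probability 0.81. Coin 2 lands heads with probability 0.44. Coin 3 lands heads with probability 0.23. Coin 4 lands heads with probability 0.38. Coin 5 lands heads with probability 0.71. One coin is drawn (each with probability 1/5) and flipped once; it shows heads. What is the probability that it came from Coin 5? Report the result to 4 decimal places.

Posterior probability ≈ 0.2763

Tabulate prior·likelihood by source: [1] prior 0.2, lik 0.81, product 0.1620; [2] prior 0.2, lik 0.44, product 0.08800; [3] prior 0.2, lik 0.23, product 0.04600; [4] prior 0.2, lik 0.38, product 0.07600; [5] prior 0.2, lik 0.71, product 0.1420.
Normalizing constant = 0.51400; the posterior for Coin 5 is its product over the sum, 0.1420/0.51400 = 0.2763.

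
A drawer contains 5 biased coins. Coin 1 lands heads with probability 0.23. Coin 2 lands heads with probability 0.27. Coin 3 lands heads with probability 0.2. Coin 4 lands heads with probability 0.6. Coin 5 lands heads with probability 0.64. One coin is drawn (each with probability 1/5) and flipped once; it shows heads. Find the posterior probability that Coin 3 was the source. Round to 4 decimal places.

P(heads|C1) = 0.23; P(heads|C2) = 0.27; P(heads|C3) = 0.2; P(heads|C4) = 0.6; P(heads|C5) = 0.64.
Prior × likelihood for each source: 0.2·0.23=0.04600, 0.2·0.27=0.05400, 0.2·0.2=0.04000, 0.2·0.6=0.1200, 0.2·0.64=0.1280. Summing gives P(heads) = 0.38800.
P(Coin 3 | heads) = 0.04000 / 0.38800 = 0.1031.

Posterior probability ≈ 0.1031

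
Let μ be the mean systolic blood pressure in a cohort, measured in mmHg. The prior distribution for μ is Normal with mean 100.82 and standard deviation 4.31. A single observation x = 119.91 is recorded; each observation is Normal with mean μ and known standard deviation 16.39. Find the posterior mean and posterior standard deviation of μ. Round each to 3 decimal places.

With known σ, the Normal prior is conjugate. Weight on the data is w = (n/σ²)/(n/σ² + 1/τ₀²) = 0.00372256/(0.00372256+0.0538326) = 0.064678.
Posterior mean = w·x̄ + (1−w)·μ₀ = 0.064678·119.91 + 0.93532·100.82 = 102.055. Posterior variance = 1/(0.00372256+0.0538326) = 17.3746, so SD = 4.168.

Posterior mean ≈ 102.055; posterior SD ≈ 4.168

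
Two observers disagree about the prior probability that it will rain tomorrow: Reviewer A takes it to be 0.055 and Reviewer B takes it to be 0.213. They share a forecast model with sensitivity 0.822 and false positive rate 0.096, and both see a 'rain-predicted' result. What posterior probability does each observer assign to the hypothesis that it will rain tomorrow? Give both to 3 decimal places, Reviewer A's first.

The likelihood ratio for a 'rain-predicted' result is 0.822/0.096 = 8.5625.
Reviewer A: prior odds 0.055/0.945 = 0.058201; posterior odds 0.49835; posterior probability 0.333.
Reviewer B: prior odds 0.213/0.787 = 0.27065; posterior odds 2.3174; posterior probability 0.699.

Reviewer A: 0.333; Reviewer B: 0.699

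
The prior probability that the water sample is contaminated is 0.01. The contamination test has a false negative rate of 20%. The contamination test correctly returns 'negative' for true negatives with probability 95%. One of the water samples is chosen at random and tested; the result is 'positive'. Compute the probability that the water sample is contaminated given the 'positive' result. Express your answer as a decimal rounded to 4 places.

P(H | E) ≈ 0.1391

Write H for 'the water sample is contaminated'. Prior odds H:¬H = 0.01/0.99 = 0.010101. For the 'positive' outcome, the likelihood ratio is 0.8/0.05 = 16.000.
Posterior odds = 0.010101 × 16.000 = 0.16162, so P(H|E) = 0.16162/(1+0.16162) = 0.1391.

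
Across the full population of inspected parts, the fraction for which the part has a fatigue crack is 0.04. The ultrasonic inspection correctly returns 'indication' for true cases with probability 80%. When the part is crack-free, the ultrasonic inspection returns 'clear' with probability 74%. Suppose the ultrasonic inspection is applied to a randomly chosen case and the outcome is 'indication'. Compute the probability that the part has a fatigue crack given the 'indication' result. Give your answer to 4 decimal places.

P(H | E) ≈ 0.1136

Write H for 'the part has a fatigue crack'. Prior odds H:¬H = 0.04/0.96 = 0.041667. For the 'indication' outcome, the likelihood ratio is 0.8/0.26 = 3.0769.
Posterior odds = 0.041667 × 3.0769 = 0.12821, so P(H|E) = 0.12821/(1+0.12821) = 0.1136.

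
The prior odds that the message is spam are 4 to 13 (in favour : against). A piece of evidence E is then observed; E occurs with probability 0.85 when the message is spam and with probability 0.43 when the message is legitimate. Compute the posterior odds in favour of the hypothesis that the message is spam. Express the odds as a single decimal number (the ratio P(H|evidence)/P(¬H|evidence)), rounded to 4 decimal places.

Prior odds = 4/13 = 0.30769. In log-odds, ln(0.30769) = -1.1787.
Add log likelihood ratio: ln(1.9767) = 0.68145.
Posterior log-odds = -0.49720, so posterior odds = exp(-0.49720) = 0.60823.

Posterior odds ≈ 0.6082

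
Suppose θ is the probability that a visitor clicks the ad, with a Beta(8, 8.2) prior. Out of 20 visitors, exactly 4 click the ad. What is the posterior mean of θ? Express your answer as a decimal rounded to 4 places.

Observing 4 successes and 16 failures updates Beta(8, 8.2) by adding the success and failure counts to the two shape parameters: α = 8+4 = 12, β = 8.2+16 = 24.2.
Posterior mean = α/(α+β) = 12/36.2 = 0.3315.

Posterior mean ≈ 0.3315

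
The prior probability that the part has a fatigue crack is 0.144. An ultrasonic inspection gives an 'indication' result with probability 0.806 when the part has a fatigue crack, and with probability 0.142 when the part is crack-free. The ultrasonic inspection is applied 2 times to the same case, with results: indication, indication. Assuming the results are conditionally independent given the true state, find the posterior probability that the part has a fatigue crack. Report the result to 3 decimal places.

Posterior P(H) ≈ 0.844

Let H be the event that the part has a fatigue crack; start with P(H) = 0.144. P('indication'|H) = 0.806, P('indication'|¬H) = 0.142.
Update on result 1 ('indication'): P(H) ← 0.806·0.1440 / (0.806·0.1440 + 0.142·0.8560) = 0.11606/0.23762 = 0.4885.
Update on result 2 ('indication'): P(H) ← 0.806·0.4885 / (0.806·0.4885 + 0.142·0.5115) = 0.39369/0.46633 = 0.8442.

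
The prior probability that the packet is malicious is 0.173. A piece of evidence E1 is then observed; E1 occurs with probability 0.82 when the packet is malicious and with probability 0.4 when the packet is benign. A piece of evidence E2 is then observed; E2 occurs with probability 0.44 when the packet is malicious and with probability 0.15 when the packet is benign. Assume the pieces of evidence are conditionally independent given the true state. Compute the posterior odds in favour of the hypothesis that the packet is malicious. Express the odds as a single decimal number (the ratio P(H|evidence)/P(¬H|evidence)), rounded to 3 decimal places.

Prior odds = 0.173/(1−0.173) = 0.20919.
Likelihood ratio for E1 = 0.82/0.4 = 2.0500.
Likelihood ratio for E2 = 0.44/0.15 = 2.9333.
Posterior odds = prior odds × LR₁ × LR₂ = 1.2579.

Posterior odds ≈ 1.258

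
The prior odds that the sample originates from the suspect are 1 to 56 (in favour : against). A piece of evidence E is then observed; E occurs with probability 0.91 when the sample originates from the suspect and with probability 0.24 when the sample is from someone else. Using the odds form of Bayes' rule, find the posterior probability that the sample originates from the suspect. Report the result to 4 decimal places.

Prior odds = 1/56 = 0.017857. In log-odds, ln(0.017857) = -4.0254.
Add log likelihood ratio: ln(3.7917) = 1.3328.
Posterior log-odds = -2.6925, so posterior odds = exp(-2.6925) = 0.067708. Converting, P(H|E) = 0.067708/1.0677 = 0.0634.

Posterior probability ≈ 0.0634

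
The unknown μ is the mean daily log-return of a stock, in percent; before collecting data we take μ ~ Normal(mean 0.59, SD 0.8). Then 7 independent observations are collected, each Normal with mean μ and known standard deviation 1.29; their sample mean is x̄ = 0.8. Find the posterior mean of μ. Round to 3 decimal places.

With known σ, the Normal prior is conjugate. Weight on the data is w = (n/σ²)/(n/σ² + 1/τ₀²) = 4.20648/(4.20648+1.56250) = 0.72915.
Posterior mean = w·x̄ + (1−w)·μ₀ = 0.72915·0.8 + 0.27085·0.59 = 0.743.

Posterior mean ≈ 0.743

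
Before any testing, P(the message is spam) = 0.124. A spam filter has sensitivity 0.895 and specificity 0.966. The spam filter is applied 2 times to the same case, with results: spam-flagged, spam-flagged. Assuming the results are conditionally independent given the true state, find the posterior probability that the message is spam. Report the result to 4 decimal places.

With H the event that the message is spam, the joint likelihood of the observed sequence is P(data|H) = 0.895·0.895 = 0.80102 and P(data|¬H) = 0.034·0.034 = 0.0011560.
Bayes: P(H|data) = 0.124·0.80102 / (0.124·0.80102 + 0.876·0.0011560) = 0.099327/0.10034 = 0.9899.

Posterior P(H) ≈ 0.9899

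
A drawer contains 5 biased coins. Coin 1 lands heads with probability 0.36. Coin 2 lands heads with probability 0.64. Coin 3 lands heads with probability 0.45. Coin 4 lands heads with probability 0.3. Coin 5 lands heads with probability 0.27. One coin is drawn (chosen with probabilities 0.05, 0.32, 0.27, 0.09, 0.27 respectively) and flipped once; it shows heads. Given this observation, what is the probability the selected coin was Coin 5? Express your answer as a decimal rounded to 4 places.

Tabulate prior·likelihood by source: [1] prior 0.05, lik 0.36, product 0.01800; [2] prior 0.32, lik 0.64, product 0.2048; [3] prior 0.27, lik 0.45, product 0.1215; [4] prior 0.09, lik 0.3, product 0.02700; [5] prior 0.27, lik 0.27, product 0.07290.
Normalizing constant = 0.44420; the posterior for Coin 5 is its product over the sum, 0.07290/0.44420 = 0.1641.

Posterior probability ≈ 0.1641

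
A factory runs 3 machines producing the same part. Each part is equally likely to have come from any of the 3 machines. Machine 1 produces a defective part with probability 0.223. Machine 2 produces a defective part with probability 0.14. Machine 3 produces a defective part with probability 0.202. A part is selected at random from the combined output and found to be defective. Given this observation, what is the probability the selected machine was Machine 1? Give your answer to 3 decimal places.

Tabulate prior·likelihood by source: [1] prior 0.333333, lik 0.223, product 0.07433; [2] prior 0.333333, lik 0.14, product 0.04667; [3] prior 0.333333, lik 0.202, product 0.06733.
Normalizing constant = 0.18833; the posterior for Machine 1 is its product over the sum, 0.07433/0.18833 = 0.395.

Posterior probability ≈ 0.395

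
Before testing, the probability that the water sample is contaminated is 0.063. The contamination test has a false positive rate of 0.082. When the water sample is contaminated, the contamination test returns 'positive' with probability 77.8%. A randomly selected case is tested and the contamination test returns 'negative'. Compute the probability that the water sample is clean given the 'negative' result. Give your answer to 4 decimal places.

P(¬H | E) ≈ 0.9840

Write H for 'the water sample is contaminated'. Prior odds H:¬H = 0.063/0.937 = 0.067236. For the 'negative' outcome, the likelihood ratio is 0.222/0.918 = 0.24183.
Posterior odds = 0.067236 × 0.24183 = 0.016260, so P(H|E) = 0.016260/(1+0.016260) = 0.0160. Then P(¬H|E) = 1 − 0.0160 = 0.9840.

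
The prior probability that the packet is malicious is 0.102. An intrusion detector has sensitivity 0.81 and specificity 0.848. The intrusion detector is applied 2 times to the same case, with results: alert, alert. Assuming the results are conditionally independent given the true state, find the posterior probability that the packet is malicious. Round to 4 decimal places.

With H the event that the packet is malicious, the joint likelihood of the observed sequence is P(data|H) = 0.81·0.81 = 0.65610 and P(data|¬H) = 0.152·0.152 = 0.023104.
Bayes: P(H|data) = 0.102·0.65610 / (0.102·0.65610 + 0.898·0.023104) = 0.066922/0.087670 = 0.7633.

Posterior P(H) ≈ 0.7633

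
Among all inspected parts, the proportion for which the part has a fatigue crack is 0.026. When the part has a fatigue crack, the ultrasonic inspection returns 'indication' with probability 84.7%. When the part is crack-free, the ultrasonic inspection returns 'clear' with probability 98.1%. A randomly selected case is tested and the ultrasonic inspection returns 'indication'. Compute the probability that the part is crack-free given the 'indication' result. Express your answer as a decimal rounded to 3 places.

Let H be the event that the part has a fatigue crack. P(H) = 0.026, so P(¬H) = 0.974. With E the 'indication' result, P(E|H) = 0.847 and P(E|¬H) = 0.019.
P(E) = 0.847·0.026 + 0.019·0.974 = 0.022022 + 0.018506 = 0.040528.
By Bayes' theorem, P(H|E) = 0.022022 / 0.040528 = 0.543. Hence P(¬H|E) = 1 − 0.543 = 0.457.

P(¬H | E) ≈ 0.457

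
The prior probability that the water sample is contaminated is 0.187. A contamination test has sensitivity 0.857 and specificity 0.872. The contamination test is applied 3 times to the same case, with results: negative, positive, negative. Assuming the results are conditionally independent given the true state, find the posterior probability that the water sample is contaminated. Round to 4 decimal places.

Posterior P(H) ≈ 0.0398

With H the event that the water sample is contaminated, the joint likelihood of the observed sequence is P(data|H) = 0.143·0.857·0.143 = 0.017525 and P(data|¬H) = 0.872·0.128·0.872 = 0.097329.
Bayes: P(H|data) = 0.187·0.017525 / (0.187·0.017525 + 0.813·0.097329) = 0.0032771/0.082406 = 0.0398.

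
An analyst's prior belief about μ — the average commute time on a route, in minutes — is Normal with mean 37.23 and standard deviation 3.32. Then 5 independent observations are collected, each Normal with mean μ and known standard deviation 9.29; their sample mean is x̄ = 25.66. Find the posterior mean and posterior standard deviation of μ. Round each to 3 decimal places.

With known σ, the Normal prior is conjugate. Weight on the data is w = (n/σ²)/(n/σ² + 1/τ₀²) = 0.0579347/(0.0579347+0.0907243) = 0.38972.
Posterior mean = w·x̄ + (1−w)·μ₀ = 0.38972·25.66 + 0.61028·37.23 = 32.721. Posterior variance = 1/(0.0579347+0.0907243) = 6.72680, so SD = 2.594.

Posterior mean ≈ 32.721; posterior SD ≈ 2.594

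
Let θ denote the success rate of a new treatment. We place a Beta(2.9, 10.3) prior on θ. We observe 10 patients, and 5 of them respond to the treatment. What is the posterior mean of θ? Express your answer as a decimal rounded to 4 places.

Posterior mean ≈ 0.3405

Observing 5 successes and 5 failures updates Beta(2.9, 10.3) by adding the success and failure counts to the two shape parameters: α = 2.9+5 = 7.9, β = 10.3+5 = 15.3.
E[θ | data] = 7.9/(7.9+15.3) = 0.3405.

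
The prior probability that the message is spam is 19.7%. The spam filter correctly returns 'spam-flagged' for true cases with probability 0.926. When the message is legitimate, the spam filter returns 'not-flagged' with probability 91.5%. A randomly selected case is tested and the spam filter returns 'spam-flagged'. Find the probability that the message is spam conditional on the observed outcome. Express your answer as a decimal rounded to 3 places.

P(H | E) ≈ 0.728

Write H for 'the message is spam'. Prior odds H:¬H = 0.197/0.803 = 0.24533. For the 'spam-flagged' outcome, the likelihood ratio is 0.926/0.085 = 10.894.
Posterior odds = 0.24533 × 10.894 = 2.6727, so P(H|E) = 2.6727/(1+2.6727) = 0.728.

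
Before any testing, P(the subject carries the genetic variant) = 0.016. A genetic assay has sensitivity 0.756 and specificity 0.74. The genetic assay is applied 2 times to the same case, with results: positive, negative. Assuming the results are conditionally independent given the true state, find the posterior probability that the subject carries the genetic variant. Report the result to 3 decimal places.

Posterior P(H) ≈ 0.015

With H the event that the subject carries the genetic variant, the joint likelihood of the observed sequence is P(data|H) = 0.756·0.244 = 0.18446 and P(data|¬H) = 0.26·0.74 = 0.19240.
Bayes: P(H|data) = 0.016·0.18446 / (0.016·0.18446 + 0.984·0.19240) = 0.0029514/0.19227 = 0.0154.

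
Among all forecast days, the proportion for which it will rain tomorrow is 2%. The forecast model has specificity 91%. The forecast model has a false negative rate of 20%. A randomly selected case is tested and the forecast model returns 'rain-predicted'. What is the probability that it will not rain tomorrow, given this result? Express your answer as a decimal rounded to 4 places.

Write H for 'it will rain tomorrow'. Prior odds H:¬H = 0.02/0.98 = 0.020408. For the 'rain-predicted' outcome, the likelihood ratio is 0.8/0.09 = 8.8889.
Posterior odds = 0.020408 × 8.8889 = 0.18141, so P(H|E) = 0.18141/(1+0.18141) = 0.1536. Then P(¬H|E) = 1 − 0.1536 = 0.8464.

P(¬H | E) ≈ 0.8464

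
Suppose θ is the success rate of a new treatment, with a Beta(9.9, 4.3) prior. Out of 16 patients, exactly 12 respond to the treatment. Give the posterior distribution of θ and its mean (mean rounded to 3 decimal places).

The binomial likelihood is conjugate to the Beta prior: with 12 successes and 4 failures, the posterior is Beta(9.9+12, 4.3+4) = Beta(21.9, 8.3).
E[θ | data] = 21.9/(21.9+8.3) = 0.725.

Posterior: Beta(21.9, 8.3); mean ≈ 0.725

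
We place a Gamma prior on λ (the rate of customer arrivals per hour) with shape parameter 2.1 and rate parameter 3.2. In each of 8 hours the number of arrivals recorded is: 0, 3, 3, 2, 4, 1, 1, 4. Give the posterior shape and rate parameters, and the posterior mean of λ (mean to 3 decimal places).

Posterior: Gamma(shape=20.1, rate=11.2); mean ≈ 1.795

Total count ∑xᵢ = 18 over n = 8 hours.
Gamma is conjugate to the Poisson likelihood: posterior is Gamma(shape = 2.1+18 = 20.1, rate = 3.2+8 = 11.2).
E[λ | data] = 20.1/11.2 = 1.795.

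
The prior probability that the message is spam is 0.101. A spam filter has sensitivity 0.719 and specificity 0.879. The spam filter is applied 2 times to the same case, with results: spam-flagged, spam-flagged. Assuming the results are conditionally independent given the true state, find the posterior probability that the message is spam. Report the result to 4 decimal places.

Posterior P(H) ≈ 0.7987

Let H be the event that the message is spam; start with P(H) = 0.101. P('spam-flagged'|H) = 0.719, P('spam-flagged'|¬H) = 0.121.
Update on result 1 ('spam-flagged'): P(H) ← 0.719·0.1010 / (0.719·0.1010 + 0.121·0.8990) = 0.072619/0.18140 = 0.4003.
Update on result 2 ('spam-flagged'): P(H) ← 0.719·0.4003 / (0.719·0.4003 + 0.121·0.5997) = 0.28784/0.36040 = 0.7987.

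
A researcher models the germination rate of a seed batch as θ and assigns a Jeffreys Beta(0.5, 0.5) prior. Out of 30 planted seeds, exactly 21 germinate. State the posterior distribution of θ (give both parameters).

Posterior: Beta(21.5, 9.5)

Observing 21 successes and 9 failures updates Beta(0.5, 0.5) by adding the success and failure counts to the two shape parameters: α = 0.5+21 = 21.5, β = 0.5+9 = 9.5.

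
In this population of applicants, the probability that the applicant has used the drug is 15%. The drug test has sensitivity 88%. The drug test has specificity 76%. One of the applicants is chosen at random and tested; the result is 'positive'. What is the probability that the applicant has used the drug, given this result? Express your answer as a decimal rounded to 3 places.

Let H be the event that the applicant has used the drug. P(H) = 0.15, so P(¬H) = 0.85. With E the 'positive' result, P(E|H) = 0.88 and P(E|¬H) = 0.24.
P(E) = 0.88·0.15 + 0.24·0.85 = 0.13200 + 0.20400 = 0.33600.
By Bayes' theorem, P(H|E) = 0.13200 / 0.33600 = 0.393.

P(H | E) ≈ 0.393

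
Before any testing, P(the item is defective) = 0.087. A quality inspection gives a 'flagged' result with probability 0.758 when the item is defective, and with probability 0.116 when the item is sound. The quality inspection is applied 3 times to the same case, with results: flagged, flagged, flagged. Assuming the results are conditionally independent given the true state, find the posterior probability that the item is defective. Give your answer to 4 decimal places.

With H the event that the item is defective, the joint likelihood of the observed sequence is P(data|H) = 0.758·0.758·0.758 = 0.43552 and P(data|¬H) = 0.116·0.116·0.116 = 0.0015609.
Bayes: P(H|data) = 0.087·0.43552 / (0.087·0.43552 + 0.913·0.0015609) = 0.037890/0.039315 = 0.9638.

Posterior P(H) ≈ 0.9638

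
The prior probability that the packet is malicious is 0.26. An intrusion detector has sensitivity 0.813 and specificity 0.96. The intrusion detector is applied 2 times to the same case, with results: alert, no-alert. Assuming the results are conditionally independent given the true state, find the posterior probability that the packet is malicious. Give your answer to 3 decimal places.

Posterior P(H) ≈ 0.582

Let H be the event that the packet is malicious; start with P(H) = 0.26. P('alert'|H) = 0.813, P('alert'|¬H) = 0.04.
Update on result 1 ('alert'): P(H) ← 0.813·0.2600 / (0.813·0.2600 + 0.04·0.7400) = 0.21138/0.24098 = 0.8772.
Update on result 2 ('no-alert'): P(H) ← 0.187·0.8772 / (0.187·0.8772 + 0.96·0.1228) = 0.16403/0.28195 = 0.5818.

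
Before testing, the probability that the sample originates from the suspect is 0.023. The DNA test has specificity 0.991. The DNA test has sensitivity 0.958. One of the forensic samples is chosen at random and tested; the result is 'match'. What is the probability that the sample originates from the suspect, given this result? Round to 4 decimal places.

Let H be the event that the sample originates from the suspect. P(H) = 0.023, so P(¬H) = 0.977. With E the 'match' result, P(E|H) = 0.958 and P(E|¬H) = 0.009.
P(E) = 0.958·0.023 + 0.009·0.977 = 0.022034 + 0.0087930 = 0.030827.
By Bayes' theorem, P(H|E) = 0.022034 / 0.030827 = 0.7148.

P(H | E) ≈ 0.7148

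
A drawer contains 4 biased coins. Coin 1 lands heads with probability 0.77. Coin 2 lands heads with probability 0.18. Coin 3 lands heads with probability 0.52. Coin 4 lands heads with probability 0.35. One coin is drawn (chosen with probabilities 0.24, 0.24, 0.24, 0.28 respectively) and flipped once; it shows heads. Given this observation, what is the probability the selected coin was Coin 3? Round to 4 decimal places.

Posterior probability ≈ 0.2768

P(heads|C1) = 0.77; P(heads|C2) = 0.18; P(heads|C3) = 0.52; P(heads|C4) = 0.35.
Prior × likelihood for each source: 0.24·0.77=0.1848, 0.24·0.18=0.04320, 0.24·0.52=0.1248, 0.28·0.35=0.09800. Summing gives P(heads) = 0.45080.
P(Coin 3 | heads) = 0.1248 / 0.45080 = 0.2768.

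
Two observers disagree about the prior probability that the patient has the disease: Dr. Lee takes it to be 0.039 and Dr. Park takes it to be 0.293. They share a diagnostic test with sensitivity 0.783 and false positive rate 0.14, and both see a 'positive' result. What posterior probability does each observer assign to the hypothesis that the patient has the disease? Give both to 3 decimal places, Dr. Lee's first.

P('+'|H) = 0.783, P('+'|¬H) = 0.14.
Dr. Lee: numerator 0.783·0.039 = 0.030537; evidence = 0.030537+0.14·0.961 = 0.16508; posterior = 0.185.
Dr. Park: numerator 0.783·0.293 = 0.22942; evidence = 0.22942+0.14·0.707 = 0.32840; posterior = 0.699.

Dr. Lee: 0.185; Dr. Park: 0.699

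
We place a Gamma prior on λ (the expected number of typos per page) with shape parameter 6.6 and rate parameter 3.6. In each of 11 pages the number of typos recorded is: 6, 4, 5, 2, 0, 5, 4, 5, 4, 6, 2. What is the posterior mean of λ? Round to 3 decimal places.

Posterior mean ≈ 3.397

The Poisson likelihood adds the total count to the shape and the number of exposure periods to the rate. Here ∑xᵢ = 43 and n = 11, so shape 6.6→49.6 and rate 3.6→14.6.
Posterior mean = shape/rate = 49.6/14.6 = 3.397.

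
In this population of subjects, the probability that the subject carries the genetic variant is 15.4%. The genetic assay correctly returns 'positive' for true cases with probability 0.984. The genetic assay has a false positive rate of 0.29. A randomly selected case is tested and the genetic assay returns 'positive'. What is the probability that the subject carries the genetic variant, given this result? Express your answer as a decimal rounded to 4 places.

Let H be the event that the subject carries the genetic variant. P(H) = 0.154, so P(¬H) = 0.846. With E the 'positive' result, P(E|H) = 0.984 and P(E|¬H) = 0.29.
P(E) = 0.984·0.154 + 0.29·0.846 = 0.15154 + 0.24534 = 0.39688.
By Bayes' theorem, P(H|E) = 0.15154 / 0.39688 = 0.3818.

P(H | E) ≈ 0.3818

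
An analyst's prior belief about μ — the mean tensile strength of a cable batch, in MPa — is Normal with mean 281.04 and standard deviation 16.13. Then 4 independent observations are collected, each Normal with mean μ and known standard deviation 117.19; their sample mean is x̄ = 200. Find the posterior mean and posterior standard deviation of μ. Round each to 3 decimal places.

With known σ, the Normal prior is conjugate. Weight on the data is w = (n/σ²)/(n/σ² + 1/τ₀²) = 0.00029126/(0.00029126+0.00384354) = 0.070441.
Posterior mean = w·x̄ + (1−w)·μ₀ = 0.070441·200 + 0.92956·281.04 = 275.331. Posterior variance = 1/(0.00029126+0.00384354) = 241.850, so SD = 15.552.

Posterior mean ≈ 275.331; posterior SD ≈ 15.552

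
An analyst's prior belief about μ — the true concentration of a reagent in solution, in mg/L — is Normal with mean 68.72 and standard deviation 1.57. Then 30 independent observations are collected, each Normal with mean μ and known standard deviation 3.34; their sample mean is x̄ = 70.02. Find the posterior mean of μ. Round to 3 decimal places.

Posterior mean ≈ 69.850

With known σ, the Normal prior is conjugate. Weight on the data is w = (n/σ²)/(n/σ² + 1/τ₀²) = 2.68923/(2.68923+0.405696) = 0.86892.
Posterior mean = w·x̄ + (1−w)·μ₀ = 0.86892·70.02 + 0.13108·68.72 = 69.850.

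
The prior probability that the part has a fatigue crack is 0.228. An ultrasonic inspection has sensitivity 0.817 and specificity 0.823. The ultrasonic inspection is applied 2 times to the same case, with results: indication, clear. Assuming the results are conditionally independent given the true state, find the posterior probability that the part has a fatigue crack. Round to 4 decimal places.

Posterior P(H) ≈ 0.2326

Let H be the event that the part has a fatigue crack; start with P(H) = 0.228. P('indication'|H) = 0.817, P('indication'|¬H) = 0.177.
Update on result 1 ('indication'): P(H) ← 0.817·0.2280 / (0.817·0.2280 + 0.177·0.7720) = 0.18628/0.32292 = 0.5768.
Update on result 2 ('clear'): P(H) ← 0.183·0.5768 / (0.183·0.5768 + 0.823·0.4232) = 0.10556/0.45382 = 0.2326.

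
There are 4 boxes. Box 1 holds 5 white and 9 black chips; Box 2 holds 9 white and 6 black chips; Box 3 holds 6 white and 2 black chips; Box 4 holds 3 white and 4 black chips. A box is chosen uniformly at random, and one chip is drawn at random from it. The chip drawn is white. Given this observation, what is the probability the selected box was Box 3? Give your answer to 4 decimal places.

P(white|Box 1) = 0.3571; P(white|Box 2) = 0.6; P(white|Box 3) = 0.75; P(white|Box 4) = 0.4286.
Prior × likelihood for each source: 0.25·0.3571=0.08929, 0.25·0.6=0.1500, 0.25·0.75=0.1875, 0.25·0.4286=0.1071. Summing gives P(white) = 0.53393.
P(Box 3 | white) = 0.1875 / 0.53393 = 0.3512.

Posterior probability ≈ 0.3512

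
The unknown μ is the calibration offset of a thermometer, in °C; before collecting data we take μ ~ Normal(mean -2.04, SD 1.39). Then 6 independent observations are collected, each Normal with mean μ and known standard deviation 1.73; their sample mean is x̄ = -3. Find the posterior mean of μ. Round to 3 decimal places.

With known σ, the Normal prior is conjugate. Weight on the data is w = (n/σ²)/(n/σ² + 1/τ₀²) = 2.00474/(2.00474+0.517572) = 0.79480.
Posterior mean = w·x̄ + (1−w)·μ₀ = 0.79480·-3 + 0.20520·-2.04 = -2.803.

Posterior mean ≈ -2.803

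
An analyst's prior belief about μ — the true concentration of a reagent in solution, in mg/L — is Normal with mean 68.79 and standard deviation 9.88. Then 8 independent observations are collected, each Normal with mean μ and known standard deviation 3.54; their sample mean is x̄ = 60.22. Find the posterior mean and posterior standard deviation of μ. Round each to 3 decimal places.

Posterior mean ≈ 60.355; posterior SD ≈ 1.242

Prior precision 1/τ₀² = 1/9.88² = 0.0102444; data precision n/σ² = 8/3.54² = 0.638386.
Posterior precision = 0.0102444 + 0.638386 = 0.648631, giving posterior SD = 1/√0.648631 = 1.242.
Posterior mean = (0.0102444·68.79 + 0.638386·60.22) / 0.648631 = 60.355.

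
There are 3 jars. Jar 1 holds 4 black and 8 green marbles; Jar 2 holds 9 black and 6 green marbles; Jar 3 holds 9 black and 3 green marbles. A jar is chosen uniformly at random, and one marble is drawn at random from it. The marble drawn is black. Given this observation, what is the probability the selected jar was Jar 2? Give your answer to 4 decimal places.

Posterior probability ≈ 0.3564

Tabulate prior·likelihood by source: [1] prior 0.333333, lik 0.3333, product 0.1111; [2] prior 0.333333, lik 0.6, product 0.2000; [3] prior 0.333333, lik 0.75, product 0.2500.
Normalizing constant = 0.56111; the posterior for Jar 2 is its product over the sum, 0.2000/0.56111 = 0.3564.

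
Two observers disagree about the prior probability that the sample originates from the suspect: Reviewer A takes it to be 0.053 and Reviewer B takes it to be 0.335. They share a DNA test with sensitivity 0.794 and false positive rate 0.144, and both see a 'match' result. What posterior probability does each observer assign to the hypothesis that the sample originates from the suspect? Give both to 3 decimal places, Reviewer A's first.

Reviewer A: 0.236; Reviewer B: 0.735

P('+'|H) = 0.794, P('+'|¬H) = 0.144.
Reviewer A: numerator 0.794·0.053 = 0.042082; evidence = 0.042082+0.144·0.947 = 0.17845; posterior = 0.236.
Reviewer B: numerator 0.794·0.335 = 0.26599; evidence = 0.26599+0.144·0.665 = 0.36175; posterior = 0.735.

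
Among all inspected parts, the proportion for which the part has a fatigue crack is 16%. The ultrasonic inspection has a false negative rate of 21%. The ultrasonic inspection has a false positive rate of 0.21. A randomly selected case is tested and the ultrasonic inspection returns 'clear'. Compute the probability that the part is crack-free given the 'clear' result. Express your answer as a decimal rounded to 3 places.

P(¬H | E) ≈ 0.952

Write H for 'the part has a fatigue crack'. Prior odds H:¬H = 0.16/0.84 = 0.19048. For the 'clear' outcome, the likelihood ratio is 0.21/0.79 = 0.26582.
Posterior odds = 0.19048 × 0.26582 = 0.050633, so P(H|E) = 0.050633/(1+0.050633) = 0.048. Then P(¬H|E) = 1 − 0.048 = 0.952.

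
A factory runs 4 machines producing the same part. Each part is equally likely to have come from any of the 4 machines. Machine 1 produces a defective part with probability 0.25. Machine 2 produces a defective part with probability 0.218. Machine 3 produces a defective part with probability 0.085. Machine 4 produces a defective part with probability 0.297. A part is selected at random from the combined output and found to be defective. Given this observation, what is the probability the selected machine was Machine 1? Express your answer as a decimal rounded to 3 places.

Tabulate prior·likelihood by source: [1] prior 0.25, lik 0.25, product 0.06250; [2] prior 0.25, lik 0.218, product 0.05450; [3] prior 0.25, lik 0.085, product 0.02125; [4] prior 0.25, lik 0.297, product 0.07425.
Normalizing constant = 0.21250; the posterior for Machine 1 is its product over the sum, 0.06250/0.21250 = 0.294.

Posterior probability ≈ 0.294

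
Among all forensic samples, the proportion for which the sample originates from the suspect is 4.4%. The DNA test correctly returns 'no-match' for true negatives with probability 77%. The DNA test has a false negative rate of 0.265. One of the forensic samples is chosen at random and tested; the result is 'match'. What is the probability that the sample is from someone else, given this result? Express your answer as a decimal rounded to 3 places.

Write H for 'the sample originates from the suspect'. Prior odds H:¬H = 0.044/0.956 = 0.046025. For the 'match' outcome, the likelihood ratio is 0.735/0.23 = 3.1957.
Posterior odds = 0.046025 × 3.1957 = 0.14708, so P(H|E) = 0.14708/(1+0.14708) = 0.128. Then P(¬H|E) = 1 − 0.128 = 0.872.

P(¬H | E) ≈ 0.872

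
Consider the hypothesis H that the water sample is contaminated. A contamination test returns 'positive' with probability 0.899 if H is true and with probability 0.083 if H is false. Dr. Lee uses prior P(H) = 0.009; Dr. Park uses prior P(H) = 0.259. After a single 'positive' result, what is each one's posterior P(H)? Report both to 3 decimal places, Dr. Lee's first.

Dr. Lee: 0.090; Dr. Park: 0.791

The likelihood ratio for a 'positive' result is 0.899/0.083 = 10.831.
Dr. Lee: prior odds 0.009/0.991 = 0.0090817; posterior odds 0.098367; posterior probability 0.090.
Dr. Park: prior odds 0.259/0.741 = 0.34953; posterior odds 3.7858; posterior probability 0.791.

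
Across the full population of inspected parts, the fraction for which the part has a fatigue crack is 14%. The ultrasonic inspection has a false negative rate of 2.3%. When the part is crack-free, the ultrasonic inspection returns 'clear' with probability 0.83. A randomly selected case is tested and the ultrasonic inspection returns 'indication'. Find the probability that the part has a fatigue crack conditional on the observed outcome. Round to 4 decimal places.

P(H | E) ≈ 0.4834

Let H be the event that the part has a fatigue crack. P(H) = 0.14, so P(¬H) = 0.86. With E the 'indication' result, P(E|H) = 0.977 and P(E|¬H) = 0.17.
P(E) = 0.977·0.14 + 0.17·0.86 = 0.13678 + 0.14620 = 0.28298.
By Bayes' theorem, P(H|E) = 0.13678 / 0.28298 = 0.4834.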